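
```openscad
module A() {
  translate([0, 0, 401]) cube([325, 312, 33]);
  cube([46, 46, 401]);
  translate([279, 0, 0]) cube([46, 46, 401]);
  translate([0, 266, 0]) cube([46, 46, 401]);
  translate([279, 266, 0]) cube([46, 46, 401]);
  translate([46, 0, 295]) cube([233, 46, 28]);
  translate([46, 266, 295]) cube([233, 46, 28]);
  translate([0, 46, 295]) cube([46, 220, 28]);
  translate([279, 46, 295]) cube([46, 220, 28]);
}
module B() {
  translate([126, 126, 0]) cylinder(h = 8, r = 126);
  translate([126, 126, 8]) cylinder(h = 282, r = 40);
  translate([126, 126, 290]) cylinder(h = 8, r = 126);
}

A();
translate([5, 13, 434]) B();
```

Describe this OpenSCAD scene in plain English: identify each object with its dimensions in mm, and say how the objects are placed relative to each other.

A is a four-legged stool. The seat is 325×312 mm, 33 mm thick, top at z = 434 mm. It stands on four square legs, each 46×46 mm in cross-section, from z = 0 to the seat underside, each flush with a corner of the seat. Four stretchers, 46 mm wide and 28 mm tall, connect adjacent legs with their undersides at z = 295 mm, each running between the inner faces of the legs it joins and aligned with the legs' outer faces on the other axis.

B is a spool: two coaxial disc flanges of radius 126 mm and thickness 8 mm, joined by a core cylinder of radius 40 mm and height 282 mm. The lower flange rests on z = 0 and the three cylinders share a vertical axis.

The spool is on top of the stool.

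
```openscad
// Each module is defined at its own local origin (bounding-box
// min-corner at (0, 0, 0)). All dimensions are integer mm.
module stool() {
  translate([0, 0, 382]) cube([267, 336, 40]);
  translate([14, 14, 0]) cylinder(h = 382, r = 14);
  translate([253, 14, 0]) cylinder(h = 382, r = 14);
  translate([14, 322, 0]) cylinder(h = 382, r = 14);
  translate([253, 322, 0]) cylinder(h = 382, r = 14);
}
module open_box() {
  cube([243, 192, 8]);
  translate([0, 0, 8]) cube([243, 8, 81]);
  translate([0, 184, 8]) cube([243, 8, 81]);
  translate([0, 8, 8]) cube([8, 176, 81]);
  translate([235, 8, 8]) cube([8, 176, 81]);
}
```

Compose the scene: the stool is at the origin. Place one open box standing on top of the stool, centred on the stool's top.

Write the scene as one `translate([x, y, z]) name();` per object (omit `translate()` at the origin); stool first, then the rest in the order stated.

stool();
translate([12, 72, 422]) open_box();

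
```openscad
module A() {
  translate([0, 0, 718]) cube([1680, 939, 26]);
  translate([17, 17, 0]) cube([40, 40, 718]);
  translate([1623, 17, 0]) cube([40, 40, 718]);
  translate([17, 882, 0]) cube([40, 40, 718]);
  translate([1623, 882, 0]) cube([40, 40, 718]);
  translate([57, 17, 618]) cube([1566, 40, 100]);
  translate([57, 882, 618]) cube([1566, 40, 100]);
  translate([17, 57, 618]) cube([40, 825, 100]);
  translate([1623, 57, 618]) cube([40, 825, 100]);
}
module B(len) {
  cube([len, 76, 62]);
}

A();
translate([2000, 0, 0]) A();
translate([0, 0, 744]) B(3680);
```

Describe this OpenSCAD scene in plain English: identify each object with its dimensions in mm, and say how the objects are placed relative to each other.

A is a rectangular dining table. The top is 1680×939×26 mm with its upper surface at z = 744 mm. It stands on four 40×40 mm square legs, each inset 17 mm from the nearest pair of top edges, running from the floor to the underside of the top. Four apron rails, 40 mm thick and 100 mm tall, run between adjacent legs with their top edges flush with the underside of the top and their outer faces flush with the legs' outer faces.

B is a rectangular beam 3680 mm long (x), 76 mm deep (y), 62 mm thick (z).

The beam spans the tops of two tables placed 320 mm apart, resting at z = 744 mm.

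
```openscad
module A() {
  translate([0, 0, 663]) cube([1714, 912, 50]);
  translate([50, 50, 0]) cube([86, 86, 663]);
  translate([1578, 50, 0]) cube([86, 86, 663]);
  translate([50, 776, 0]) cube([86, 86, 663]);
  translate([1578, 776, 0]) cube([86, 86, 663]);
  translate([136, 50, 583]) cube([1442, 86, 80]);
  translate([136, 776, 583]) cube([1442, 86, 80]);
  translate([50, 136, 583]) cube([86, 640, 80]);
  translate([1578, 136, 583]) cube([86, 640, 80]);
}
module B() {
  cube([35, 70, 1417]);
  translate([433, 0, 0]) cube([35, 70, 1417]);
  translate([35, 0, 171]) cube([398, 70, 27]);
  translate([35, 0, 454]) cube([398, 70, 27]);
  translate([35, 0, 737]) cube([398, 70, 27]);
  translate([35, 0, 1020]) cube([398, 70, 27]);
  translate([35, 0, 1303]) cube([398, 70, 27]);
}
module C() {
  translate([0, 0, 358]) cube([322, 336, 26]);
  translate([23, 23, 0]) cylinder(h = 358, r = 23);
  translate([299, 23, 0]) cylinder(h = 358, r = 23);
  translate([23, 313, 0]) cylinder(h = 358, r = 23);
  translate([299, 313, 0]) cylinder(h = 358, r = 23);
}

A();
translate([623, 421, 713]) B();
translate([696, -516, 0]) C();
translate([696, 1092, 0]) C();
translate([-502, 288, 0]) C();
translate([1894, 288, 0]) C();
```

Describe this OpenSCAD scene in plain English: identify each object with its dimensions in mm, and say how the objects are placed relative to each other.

A is a rectangular dining table. The top is 1714×912×50 mm with its upper surface at z = 713 mm. It stands on four 86×86 mm square legs, each inset 50 mm from the nearest pair of top edges, running from the floor to the underside of the top. Four apron rails, 86 mm thick and 80 mm tall, run between adjacent legs with their top edges flush with the underside of the top and their outer faces flush with the legs' outer faces.

B is a wooden ladder with two side rails of 35×70 mm section and 1417 mm height, set 468 mm apart overall. Between them run 5 rectangular rungs (70 mm deep, 27 mm thick), front faces flush with the rails' −y face. The bottom of the first rung is 171 mm above the floor and each subsequent rung is 283 mm higher than the one below.

C is a four-legged stool. The seat is a 322×336×26 mm slab whose top surface is at z = 384 mm; four round legs, each 46 mm in diameter, run from the floor (z = 0) to the underside of the seat, each leg's axis is inset half a diameter from the nearest pair of seat edges (so the leg's bounding box is flush with the corner).

The ladder is on top of the table, centred. Four stools sit around the table at the −y, +y, −x, +x sides.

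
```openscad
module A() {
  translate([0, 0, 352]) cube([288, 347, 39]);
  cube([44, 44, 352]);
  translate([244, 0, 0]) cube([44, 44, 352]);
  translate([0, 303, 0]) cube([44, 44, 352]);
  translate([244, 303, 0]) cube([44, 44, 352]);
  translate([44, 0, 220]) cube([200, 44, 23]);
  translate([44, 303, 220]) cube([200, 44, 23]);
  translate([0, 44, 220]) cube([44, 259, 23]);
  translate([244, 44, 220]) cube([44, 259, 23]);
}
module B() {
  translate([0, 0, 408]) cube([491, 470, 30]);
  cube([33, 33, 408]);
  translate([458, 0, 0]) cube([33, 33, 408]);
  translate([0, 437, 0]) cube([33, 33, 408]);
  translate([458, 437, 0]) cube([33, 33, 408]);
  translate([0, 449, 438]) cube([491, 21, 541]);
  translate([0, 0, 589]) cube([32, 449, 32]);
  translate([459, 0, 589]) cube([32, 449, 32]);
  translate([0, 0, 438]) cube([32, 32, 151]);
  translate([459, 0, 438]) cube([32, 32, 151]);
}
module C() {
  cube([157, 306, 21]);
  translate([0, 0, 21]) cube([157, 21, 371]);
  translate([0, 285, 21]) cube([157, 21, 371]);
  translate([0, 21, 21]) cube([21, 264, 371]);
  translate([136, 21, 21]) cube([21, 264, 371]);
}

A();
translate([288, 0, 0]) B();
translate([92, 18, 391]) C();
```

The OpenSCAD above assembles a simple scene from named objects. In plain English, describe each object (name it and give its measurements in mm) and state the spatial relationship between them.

A is a four-legged stool. The seat is a 288×347×39 mm slab whose top surface is at z = 391 mm; four square legs, each 44×44 mm in cross-section, run from the floor (z = 0) to the underside of the seat, each flush with a corner of the seat. Four stretchers, 44 mm wide and 23 mm tall, connect adjacent legs with their undersides at z = 220 mm, each running between the inner faces of the legs it joins and aligned with the legs' outer faces on the other axis.

B is a chair: 491×470 mm seat, 30 mm thick, top at z = 438 mm, on four 33 mm square corner legs flush with the seat edges. A 21 mm thick backrest slab spans the full seat width, extending 541 mm above the seat top, its back face flush with the seat's +y edge. Two armrests of 32×32 mm section run along each side from the seat's front edge to the front of the backrest, top faces 183 mm above the seat top and outer faces flush with the seat's x-edges; a 32×32 mm post under the front of each armrest stands on the seat at the front corner.

C is an open-topped rectangular box: outside dimensions 157×306×392 mm, with a uniform wall and base thickness of 21 mm. The base is a full 157×306 slab on the floor; four walls sit on top of the base. The front and back walls (the −y and +y sides) span the full width; the two side walls fit between them.

The chair is against the stool's +x side, with their −y faces flush. The open box is on top of the stool.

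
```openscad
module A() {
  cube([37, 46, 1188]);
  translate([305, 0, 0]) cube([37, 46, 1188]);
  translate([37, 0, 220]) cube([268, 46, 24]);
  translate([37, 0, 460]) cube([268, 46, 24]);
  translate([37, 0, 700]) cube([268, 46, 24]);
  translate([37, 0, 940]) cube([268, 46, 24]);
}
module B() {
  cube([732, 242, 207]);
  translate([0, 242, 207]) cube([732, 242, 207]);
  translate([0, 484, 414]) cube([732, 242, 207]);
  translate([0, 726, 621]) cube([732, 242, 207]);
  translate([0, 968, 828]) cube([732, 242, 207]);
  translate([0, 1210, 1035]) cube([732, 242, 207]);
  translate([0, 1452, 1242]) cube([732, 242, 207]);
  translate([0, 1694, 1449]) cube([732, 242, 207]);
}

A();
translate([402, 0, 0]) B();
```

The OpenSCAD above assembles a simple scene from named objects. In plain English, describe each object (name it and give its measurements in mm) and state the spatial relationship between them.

A is a straight ladder. Two 37×46 mm vertical rails, 1188 mm tall, stand 342 mm apart (outside-to-outside) with their front faces coplanar on the −y side. 4 rungs, each 46 mm deep and 24 mm tall, span between the inner faces of the rails, front faces flush with the rails. The lowest rung's underside is at z = 220 mm and rungs are spaced 240 mm apart (underside to underside).

B is a straight staircase of 8 solid steps. Each step is 732 mm wide (x), 242 mm deep (y, the going) and 207 mm tall (the rise). The first step rests on the floor; each subsequent step sits one going further in +y and one rise higher in +z, directly behind and above the previous step with no overlap.

The staircase is on the floor beside the ladder on its +x side.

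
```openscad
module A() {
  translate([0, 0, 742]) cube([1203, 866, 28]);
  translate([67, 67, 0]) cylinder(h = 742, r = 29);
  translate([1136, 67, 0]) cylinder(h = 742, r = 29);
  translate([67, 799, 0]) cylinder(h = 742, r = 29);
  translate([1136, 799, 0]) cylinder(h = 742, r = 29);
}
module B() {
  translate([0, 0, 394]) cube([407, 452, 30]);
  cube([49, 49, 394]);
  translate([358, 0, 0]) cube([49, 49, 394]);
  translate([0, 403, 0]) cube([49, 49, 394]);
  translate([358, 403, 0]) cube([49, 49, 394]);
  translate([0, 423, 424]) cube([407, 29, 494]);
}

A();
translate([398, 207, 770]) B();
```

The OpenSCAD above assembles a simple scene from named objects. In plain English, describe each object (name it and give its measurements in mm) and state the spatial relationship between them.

A is a table: top 1203 mm (x) × 866 mm (y), 28 mm thick, upper face at z = 770 mm, on four round legs of 58 mm diameter, each leg's bounding box inset 38 mm from the nearest pair of top edges, running from z = 0 to the bottom of the top.

B is a chair: 407×452 mm seat, 30 mm thick, top at z = 424 mm, on four 49 mm square corner legs flush with the seat edges. A 29 mm thick backrest slab spans the full seat width, extending 494 mm above the seat top, its back face flush with the seat's +y edge.

The chair is on top of the table, centred.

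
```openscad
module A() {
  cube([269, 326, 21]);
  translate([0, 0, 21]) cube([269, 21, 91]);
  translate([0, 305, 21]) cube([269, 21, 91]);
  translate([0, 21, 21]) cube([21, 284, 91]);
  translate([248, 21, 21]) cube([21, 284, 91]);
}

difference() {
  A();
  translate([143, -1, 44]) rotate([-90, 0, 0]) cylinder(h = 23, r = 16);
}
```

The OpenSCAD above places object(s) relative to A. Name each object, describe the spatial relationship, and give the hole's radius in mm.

The subtracted cylinder has r = 16 mm.

A is an open box. The open box has a circular hole through its front wall. The hole's radius is 16 mm.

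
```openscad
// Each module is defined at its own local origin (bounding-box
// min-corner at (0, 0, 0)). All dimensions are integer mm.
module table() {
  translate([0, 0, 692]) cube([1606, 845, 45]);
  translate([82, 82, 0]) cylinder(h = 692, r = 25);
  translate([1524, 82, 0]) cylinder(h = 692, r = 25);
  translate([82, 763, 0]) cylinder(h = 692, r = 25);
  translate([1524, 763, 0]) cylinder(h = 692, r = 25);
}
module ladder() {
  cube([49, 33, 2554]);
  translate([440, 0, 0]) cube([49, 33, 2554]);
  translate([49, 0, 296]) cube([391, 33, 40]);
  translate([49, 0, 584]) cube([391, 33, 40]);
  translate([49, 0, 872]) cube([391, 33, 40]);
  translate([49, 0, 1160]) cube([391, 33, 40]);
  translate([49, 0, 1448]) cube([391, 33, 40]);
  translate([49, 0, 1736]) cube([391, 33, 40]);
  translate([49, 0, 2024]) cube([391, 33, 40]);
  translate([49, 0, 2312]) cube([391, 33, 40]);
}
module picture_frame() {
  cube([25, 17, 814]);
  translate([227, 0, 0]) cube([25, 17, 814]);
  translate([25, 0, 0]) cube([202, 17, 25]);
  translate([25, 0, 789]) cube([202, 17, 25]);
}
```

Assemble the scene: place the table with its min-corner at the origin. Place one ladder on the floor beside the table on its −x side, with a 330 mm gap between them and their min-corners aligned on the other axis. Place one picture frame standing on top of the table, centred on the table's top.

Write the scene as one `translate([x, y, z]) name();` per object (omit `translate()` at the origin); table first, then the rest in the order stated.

table();
translate([-819, 0, 0]) ladder();
translate([677, 414, 737]) picture_frame();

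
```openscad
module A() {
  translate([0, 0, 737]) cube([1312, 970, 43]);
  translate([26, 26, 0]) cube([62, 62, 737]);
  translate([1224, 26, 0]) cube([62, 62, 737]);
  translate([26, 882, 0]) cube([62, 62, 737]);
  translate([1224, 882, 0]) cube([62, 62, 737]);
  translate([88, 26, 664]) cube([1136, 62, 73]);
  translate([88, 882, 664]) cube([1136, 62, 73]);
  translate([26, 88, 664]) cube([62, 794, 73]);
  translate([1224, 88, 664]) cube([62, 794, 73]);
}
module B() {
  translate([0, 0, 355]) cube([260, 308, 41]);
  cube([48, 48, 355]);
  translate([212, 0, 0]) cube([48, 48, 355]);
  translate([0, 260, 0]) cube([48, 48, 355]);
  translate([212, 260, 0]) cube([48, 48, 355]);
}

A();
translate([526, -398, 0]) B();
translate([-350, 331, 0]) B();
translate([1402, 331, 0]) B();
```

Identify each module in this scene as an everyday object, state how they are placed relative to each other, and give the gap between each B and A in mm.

Each stool's nearest face is 90 mm from the table's bounding box.

A is a table. B is a stool. Three stools sit around the table at the −y, −x, +x sides. The gap between each stool and the table is 90 mm.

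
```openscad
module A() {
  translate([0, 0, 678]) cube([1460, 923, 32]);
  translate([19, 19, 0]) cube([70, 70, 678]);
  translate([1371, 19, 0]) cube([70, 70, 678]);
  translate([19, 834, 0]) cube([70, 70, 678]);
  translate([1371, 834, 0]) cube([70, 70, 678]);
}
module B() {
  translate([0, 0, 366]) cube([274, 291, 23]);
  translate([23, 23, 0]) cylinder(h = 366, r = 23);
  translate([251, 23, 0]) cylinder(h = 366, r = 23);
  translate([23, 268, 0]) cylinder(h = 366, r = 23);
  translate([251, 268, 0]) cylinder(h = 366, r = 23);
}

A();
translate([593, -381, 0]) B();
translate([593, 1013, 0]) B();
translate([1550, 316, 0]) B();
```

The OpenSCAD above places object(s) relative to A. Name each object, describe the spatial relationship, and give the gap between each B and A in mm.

A is a table. B is a stool. Three stools sit around the table at the −y, +y, +x sides. The gap between each stool and the table is 90 mm.

Each stool's nearest face is 90 mm from the table's bounding box.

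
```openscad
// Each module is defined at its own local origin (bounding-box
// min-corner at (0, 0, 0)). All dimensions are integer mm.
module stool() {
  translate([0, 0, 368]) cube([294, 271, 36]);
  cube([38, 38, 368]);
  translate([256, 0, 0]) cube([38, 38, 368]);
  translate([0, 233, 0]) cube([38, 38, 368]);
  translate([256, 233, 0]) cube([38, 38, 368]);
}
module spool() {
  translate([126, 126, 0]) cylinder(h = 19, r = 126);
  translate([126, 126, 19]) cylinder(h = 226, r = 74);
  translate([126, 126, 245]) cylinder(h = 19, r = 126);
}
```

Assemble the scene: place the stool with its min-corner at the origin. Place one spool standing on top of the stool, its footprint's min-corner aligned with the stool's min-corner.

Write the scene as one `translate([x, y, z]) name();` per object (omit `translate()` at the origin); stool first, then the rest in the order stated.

stool();
translate([0, 0, 404]) spool();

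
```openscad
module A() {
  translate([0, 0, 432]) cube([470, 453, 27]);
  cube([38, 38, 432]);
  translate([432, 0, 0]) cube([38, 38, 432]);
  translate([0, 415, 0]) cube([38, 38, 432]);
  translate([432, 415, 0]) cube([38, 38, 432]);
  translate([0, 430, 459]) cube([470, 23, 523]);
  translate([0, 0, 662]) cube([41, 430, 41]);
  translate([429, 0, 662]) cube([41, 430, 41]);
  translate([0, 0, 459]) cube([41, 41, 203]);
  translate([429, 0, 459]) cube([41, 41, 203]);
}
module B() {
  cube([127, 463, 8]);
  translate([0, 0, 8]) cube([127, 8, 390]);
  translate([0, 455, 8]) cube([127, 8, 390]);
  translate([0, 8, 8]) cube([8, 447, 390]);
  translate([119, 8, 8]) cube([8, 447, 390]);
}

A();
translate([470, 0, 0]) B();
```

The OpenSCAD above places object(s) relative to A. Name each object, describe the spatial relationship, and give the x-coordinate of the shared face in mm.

The chair's +x face and the open box's −x face are both at x = 470 mm.

A is a chair. B is an open box. The open box is against the chair's +x side, with their −y faces flush. The x-coordinate of the shared face is 470 mm.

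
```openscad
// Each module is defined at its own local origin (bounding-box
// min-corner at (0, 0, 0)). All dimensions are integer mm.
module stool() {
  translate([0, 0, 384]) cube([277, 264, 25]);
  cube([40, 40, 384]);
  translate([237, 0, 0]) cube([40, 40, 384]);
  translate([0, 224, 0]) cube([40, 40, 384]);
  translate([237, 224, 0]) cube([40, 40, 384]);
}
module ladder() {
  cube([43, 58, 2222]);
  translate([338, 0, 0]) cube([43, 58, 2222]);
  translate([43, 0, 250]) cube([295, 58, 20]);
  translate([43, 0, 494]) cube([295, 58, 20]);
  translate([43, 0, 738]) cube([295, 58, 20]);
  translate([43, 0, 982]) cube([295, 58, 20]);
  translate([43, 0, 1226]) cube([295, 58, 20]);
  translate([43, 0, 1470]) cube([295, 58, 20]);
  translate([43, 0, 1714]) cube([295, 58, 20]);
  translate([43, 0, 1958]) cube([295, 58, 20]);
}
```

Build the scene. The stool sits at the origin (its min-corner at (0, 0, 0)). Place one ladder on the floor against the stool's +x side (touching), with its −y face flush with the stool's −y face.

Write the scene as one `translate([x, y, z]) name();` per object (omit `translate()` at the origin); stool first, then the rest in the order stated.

stool();
translate([277, 0, 0]) ladder();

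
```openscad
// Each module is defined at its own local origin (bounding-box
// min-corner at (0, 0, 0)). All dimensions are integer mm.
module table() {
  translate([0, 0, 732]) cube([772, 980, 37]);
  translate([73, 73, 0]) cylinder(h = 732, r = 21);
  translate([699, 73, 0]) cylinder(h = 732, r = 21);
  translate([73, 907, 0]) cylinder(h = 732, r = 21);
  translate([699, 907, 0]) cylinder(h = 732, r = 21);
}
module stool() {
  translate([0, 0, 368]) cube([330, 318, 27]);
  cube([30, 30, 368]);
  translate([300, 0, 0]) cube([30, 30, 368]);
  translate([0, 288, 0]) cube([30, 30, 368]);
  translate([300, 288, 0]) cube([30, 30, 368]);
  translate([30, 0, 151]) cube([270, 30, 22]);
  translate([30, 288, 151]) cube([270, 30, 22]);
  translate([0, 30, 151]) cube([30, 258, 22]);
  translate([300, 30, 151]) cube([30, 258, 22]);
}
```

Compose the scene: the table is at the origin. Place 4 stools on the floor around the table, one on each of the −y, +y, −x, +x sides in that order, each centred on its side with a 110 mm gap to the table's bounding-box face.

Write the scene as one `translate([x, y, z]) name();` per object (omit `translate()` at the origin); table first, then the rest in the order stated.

table();
translate([221, -428, 0]) stool();
translate([221, 1090, 0]) stool();
translate([-440, 331, 0]) stool();
translate([882, 331, 0]) stool();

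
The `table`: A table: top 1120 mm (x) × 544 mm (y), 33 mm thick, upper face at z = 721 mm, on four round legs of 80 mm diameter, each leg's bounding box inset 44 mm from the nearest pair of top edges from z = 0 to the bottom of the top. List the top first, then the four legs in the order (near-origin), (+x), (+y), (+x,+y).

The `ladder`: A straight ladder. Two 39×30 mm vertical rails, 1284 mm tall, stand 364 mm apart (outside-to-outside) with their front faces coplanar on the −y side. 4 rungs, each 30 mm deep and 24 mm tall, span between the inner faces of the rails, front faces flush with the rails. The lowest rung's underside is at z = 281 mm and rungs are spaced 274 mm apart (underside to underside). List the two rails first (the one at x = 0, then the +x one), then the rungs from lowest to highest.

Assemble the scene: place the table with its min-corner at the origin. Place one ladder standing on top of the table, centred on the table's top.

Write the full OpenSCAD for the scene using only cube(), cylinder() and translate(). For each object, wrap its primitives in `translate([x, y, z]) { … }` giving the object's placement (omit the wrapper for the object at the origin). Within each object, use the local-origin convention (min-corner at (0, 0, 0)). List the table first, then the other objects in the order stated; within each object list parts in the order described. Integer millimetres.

translate([0, 0, 688]) cube([1120, 544, 33]);
translate([84, 84, 0]) cylinder(h = 688, r = 40);
translate([1036, 84, 0]) cylinder(h = 688, r = 40);
translate([84, 460, 0]) cylinder(h = 688, r = 40);
translate([1036, 460, 0]) cylinder(h = 688, r = 40);
translate([378, 257, 721]) {
  cube([39, 30, 1284]);
  translate([325, 0, 0]) cube([39, 30, 1284]);
  translate([39, 0, 281]) cube([286, 30, 24]);
  translate([39, 0, 555]) cube([286, 30, 24]);
  translate([39, 0, 829]) cube([286, 30, 24]);
  translate([39, 0, 1103]) cube([286, 30, 24]);
}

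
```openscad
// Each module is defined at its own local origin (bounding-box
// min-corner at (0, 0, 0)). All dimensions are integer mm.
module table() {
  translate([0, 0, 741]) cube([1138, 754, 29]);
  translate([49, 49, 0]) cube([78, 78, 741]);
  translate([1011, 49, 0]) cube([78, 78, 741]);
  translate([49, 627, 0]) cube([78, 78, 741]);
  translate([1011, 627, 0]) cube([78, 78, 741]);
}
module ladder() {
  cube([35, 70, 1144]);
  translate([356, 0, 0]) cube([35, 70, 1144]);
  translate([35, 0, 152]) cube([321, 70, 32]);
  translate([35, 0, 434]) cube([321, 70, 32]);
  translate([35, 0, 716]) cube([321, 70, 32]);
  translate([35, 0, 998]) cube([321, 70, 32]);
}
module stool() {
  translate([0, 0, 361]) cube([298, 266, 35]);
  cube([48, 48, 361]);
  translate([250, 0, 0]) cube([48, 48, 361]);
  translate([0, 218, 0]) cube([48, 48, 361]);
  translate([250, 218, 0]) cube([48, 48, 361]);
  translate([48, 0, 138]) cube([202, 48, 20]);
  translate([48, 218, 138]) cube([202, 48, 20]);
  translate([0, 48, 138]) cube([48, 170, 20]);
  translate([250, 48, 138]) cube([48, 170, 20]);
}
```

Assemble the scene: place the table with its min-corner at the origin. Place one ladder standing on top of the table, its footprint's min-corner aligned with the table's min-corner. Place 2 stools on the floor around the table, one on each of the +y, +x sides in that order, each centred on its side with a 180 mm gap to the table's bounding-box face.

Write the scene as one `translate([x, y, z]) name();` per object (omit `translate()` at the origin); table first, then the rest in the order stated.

table();
translate([0, 0, 770]) ladder();
translate([420, 934, 0]) stool();
translate([1318, 244, 0]) stool();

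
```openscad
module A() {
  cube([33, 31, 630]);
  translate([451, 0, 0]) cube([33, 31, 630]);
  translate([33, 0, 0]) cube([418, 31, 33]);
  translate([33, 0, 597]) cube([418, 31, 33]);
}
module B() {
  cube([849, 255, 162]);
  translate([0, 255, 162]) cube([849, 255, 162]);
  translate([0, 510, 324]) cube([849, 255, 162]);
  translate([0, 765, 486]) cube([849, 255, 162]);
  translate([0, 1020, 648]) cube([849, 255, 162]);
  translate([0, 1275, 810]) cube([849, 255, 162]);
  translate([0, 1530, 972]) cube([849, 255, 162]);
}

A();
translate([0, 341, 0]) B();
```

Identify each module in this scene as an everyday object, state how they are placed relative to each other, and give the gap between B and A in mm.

The staircase's nearest face is 310 mm from the picture frame's +y face.

A is a picture frame. B is a staircase. The staircase is on the floor beside the picture frame on its +y side. The gap between the staircase and the picture frame is 310 mm.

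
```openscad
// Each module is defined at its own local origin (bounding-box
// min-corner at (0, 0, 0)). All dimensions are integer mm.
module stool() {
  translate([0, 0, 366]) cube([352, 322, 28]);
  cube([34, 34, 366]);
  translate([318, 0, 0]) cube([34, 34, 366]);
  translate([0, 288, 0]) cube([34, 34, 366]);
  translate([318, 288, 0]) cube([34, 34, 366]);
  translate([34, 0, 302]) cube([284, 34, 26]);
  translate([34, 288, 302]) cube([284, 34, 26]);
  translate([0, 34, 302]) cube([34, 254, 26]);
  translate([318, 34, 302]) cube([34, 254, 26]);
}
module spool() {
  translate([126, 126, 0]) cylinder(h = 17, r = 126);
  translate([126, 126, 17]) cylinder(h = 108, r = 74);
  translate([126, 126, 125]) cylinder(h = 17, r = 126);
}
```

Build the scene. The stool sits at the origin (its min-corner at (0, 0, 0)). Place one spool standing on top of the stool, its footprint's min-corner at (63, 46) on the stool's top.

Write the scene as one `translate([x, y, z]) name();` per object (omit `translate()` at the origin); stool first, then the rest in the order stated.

stool();
translate([63, 46, 394]) spool();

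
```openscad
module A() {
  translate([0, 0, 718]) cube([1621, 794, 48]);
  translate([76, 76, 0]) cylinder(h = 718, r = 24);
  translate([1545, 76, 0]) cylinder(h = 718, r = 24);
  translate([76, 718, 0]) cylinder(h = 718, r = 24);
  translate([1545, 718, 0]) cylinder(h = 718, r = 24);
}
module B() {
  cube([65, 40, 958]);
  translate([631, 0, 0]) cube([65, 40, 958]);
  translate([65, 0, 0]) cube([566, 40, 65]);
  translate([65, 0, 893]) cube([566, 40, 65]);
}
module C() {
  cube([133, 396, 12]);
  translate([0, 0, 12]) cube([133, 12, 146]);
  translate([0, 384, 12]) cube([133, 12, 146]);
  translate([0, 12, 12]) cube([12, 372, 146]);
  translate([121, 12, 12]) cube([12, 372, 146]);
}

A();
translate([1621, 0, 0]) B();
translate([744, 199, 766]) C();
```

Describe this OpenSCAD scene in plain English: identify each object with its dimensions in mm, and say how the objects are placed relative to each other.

A is a table: top 1621 mm (x) × 794 mm (y), 48 mm thick, upper face at z = 766 mm, on four round legs of 48 mm diameter, each leg's bounding box inset 52 mm from the nearest pair of top edges, running from z = 0 to the bottom of the top.

B is a picture frame with a 566×828 mm rectangular opening (x by z) and a uniform 65 mm border on every side. Frame depth is 40 mm along y. It is built from two vertical stiles running the full outside height and two horizontal rails spanning the gap between the stiles.

C is an open-topped rectangular box: outside dimensions 133×396×158 mm, with a uniform wall and base thickness of 12 mm. The base is a full 133×396 slab on the floor; four walls sit on top of the base. The front and back walls (the −y and +y sides) span the full width; the two side walls fit between them.

The picture frame is against the table's +x side, with their −y faces flush. The open box is on top of the table, centred.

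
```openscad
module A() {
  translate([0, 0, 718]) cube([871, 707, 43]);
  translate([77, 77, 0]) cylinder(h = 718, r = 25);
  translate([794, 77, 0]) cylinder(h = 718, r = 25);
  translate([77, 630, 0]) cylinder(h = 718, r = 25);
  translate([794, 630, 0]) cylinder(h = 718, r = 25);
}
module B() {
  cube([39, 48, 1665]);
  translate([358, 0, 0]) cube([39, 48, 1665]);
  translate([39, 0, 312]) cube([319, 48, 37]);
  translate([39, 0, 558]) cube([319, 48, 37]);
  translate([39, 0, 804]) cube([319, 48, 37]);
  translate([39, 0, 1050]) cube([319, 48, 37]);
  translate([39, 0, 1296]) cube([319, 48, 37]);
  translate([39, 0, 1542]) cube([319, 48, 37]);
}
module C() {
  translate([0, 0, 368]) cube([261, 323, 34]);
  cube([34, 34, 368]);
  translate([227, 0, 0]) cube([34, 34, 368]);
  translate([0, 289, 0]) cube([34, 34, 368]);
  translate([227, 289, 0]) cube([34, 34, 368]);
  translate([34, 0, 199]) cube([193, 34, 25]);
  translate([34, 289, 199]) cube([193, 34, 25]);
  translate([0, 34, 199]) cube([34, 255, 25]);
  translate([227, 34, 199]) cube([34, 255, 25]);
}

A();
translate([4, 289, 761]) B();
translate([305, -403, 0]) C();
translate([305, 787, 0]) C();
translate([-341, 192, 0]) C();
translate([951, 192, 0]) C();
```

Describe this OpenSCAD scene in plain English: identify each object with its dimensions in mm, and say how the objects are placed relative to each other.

A is a table with a 871×707 mm rectangular top, 43 mm thick, top surface at z = 761 mm, supported by four round legs of 50 mm diameter, each leg's bounding box inset 52 mm from the nearest pair of top edges, running from the floor.

B is a straight ladder. Two 39×48 mm vertical rails, 1665 mm tall, stand 397 mm apart (outside-to-outside) with their front faces coplanar on the −y side. 6 rungs, each 48 mm deep and 37 mm tall, span between the inner faces of the rails, front faces flush with the rails. The lowest rung's underside is at z = 312 mm and rungs are spaced 246 mm apart (underside to underside).

C is a four-legged stool. The seat is a 261×323×34 mm slab whose top surface is at z = 402 mm; four square legs, each 34×34 mm in cross-section, run from the floor (z = 0) to the underside of the seat, each flush with a corner of the seat. Four stretchers, 34 mm wide and 25 mm tall, connect adjacent legs with their undersides at z = 199 mm, each running between the inner faces of the legs it joins and aligned with the legs' outer faces on the other axis.

The ladder is on top of the table. Four stools sit around the table at the −y, +y, −x, +x sides.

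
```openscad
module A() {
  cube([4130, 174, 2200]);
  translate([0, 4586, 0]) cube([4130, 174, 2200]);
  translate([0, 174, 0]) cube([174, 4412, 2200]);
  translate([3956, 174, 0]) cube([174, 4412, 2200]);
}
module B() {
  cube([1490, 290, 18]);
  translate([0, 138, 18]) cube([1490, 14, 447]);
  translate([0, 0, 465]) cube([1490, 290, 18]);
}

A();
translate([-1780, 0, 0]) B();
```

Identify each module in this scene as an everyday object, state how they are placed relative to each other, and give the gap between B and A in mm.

The I-beam's nearest face is 290 mm from the house frame's −x face.

A is a house frame. B is an I-beam. The I-beam is on the floor beside the house frame on its −x side. The gap between the I-beam and the house frame is 290 mm.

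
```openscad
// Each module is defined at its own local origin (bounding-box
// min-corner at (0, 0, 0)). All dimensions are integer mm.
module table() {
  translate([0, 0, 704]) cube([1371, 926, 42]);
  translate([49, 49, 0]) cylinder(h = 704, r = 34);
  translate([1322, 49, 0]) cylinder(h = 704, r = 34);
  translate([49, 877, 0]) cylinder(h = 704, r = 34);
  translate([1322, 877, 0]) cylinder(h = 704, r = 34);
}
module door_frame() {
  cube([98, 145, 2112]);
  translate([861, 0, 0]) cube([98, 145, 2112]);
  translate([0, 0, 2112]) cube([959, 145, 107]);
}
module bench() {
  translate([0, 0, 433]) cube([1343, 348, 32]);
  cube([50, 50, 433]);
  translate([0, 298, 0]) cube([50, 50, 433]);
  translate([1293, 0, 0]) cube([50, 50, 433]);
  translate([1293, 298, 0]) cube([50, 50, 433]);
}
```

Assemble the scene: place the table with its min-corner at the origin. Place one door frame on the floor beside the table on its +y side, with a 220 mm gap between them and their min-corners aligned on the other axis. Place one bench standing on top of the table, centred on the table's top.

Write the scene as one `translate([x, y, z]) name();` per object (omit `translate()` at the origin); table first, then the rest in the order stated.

table();
translate([0, 1146, 0]) door_frame();
translate([14, 289, 746]) bench();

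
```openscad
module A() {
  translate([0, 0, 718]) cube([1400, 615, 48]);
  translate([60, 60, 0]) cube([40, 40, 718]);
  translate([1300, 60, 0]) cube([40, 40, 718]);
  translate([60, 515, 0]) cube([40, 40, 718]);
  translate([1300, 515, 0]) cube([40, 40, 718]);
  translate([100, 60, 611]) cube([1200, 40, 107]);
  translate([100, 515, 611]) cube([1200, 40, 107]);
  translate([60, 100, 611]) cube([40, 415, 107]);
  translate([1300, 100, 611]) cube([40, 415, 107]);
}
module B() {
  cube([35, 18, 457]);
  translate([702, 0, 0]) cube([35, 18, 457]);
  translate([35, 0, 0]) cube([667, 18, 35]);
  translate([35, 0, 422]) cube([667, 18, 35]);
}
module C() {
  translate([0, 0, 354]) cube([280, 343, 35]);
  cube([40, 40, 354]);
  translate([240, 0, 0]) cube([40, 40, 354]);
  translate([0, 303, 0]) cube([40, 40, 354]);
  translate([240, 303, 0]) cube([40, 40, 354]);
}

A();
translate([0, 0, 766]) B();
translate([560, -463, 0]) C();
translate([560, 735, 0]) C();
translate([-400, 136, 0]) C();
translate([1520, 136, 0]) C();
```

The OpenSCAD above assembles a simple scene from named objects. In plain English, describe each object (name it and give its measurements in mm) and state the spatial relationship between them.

A is a table: top 1400 mm (x) × 615 mm (y), 48 mm thick, upper face at z = 766 mm, on four 40×40 mm square legs, each inset 60 mm from the nearest pair of top edges, running from z = 0 to the bottom of the top. Four apron rails, 40 mm thick and 107 mm tall, run between adjacent legs with their top edges flush with the underside of the top and their outer faces flush with the legs' outer faces.

B is a rectangular picture frame lying in the x–z plane (depth along y). The opening is 667 mm wide (x) by 387 mm tall (z), surrounded by a border 35 mm wide on all four sides. The frame is 18 mm deep and is made of two full-height vertical stiles with two horizontal rails fitted between them.

C is a four-legged stool. The seat is 280×343 mm, 35 mm thick, top at z = 389 mm. It stands on four square legs, each 40×40 mm in cross-section, from z = 0 to the seat underside, each flush with a corner of the seat.

The picture frame is on top of the table. Four stools sit around the table at the −y, +y, −x, +x sides.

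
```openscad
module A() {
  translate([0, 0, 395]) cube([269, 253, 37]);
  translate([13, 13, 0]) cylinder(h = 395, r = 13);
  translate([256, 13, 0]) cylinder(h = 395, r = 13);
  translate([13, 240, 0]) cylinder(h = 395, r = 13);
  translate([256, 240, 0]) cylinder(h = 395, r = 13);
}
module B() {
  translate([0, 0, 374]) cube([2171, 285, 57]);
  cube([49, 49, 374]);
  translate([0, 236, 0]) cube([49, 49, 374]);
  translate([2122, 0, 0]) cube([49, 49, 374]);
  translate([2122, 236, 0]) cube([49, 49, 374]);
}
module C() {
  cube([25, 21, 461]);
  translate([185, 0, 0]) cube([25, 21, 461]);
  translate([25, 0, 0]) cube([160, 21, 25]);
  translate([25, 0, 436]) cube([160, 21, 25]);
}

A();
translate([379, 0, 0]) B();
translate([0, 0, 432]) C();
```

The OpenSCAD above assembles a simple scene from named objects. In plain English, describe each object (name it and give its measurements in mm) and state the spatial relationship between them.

A is a simple wooden stool: a rectangular seat 269 mm (x) by 253 mm (y), 37 mm thick, top face at z = 432 mm, on four round legs, each 26 mm in diameter. The legs rest on z = 0, each leg's axis is inset half a diameter from the nearest pair of seat edges (so the leg's bounding box is flush with the corner).

B is a bench: a 2171×285 mm seat slab, 57 mm thick, top at z = 431 mm, on four 49×49 mm square legs flush with the seat corners and standing on z = 0.

C is a picture frame with a 160×411 mm rectangular opening (x by z) and a uniform 25 mm border on every side. Frame depth is 21 mm along y. It is built from two vertical stiles running the full outside height and two horizontal rails spanning the gap between the stiles.

The bench is on the floor beside the stool on its +x side. The picture frame is on top of the stool.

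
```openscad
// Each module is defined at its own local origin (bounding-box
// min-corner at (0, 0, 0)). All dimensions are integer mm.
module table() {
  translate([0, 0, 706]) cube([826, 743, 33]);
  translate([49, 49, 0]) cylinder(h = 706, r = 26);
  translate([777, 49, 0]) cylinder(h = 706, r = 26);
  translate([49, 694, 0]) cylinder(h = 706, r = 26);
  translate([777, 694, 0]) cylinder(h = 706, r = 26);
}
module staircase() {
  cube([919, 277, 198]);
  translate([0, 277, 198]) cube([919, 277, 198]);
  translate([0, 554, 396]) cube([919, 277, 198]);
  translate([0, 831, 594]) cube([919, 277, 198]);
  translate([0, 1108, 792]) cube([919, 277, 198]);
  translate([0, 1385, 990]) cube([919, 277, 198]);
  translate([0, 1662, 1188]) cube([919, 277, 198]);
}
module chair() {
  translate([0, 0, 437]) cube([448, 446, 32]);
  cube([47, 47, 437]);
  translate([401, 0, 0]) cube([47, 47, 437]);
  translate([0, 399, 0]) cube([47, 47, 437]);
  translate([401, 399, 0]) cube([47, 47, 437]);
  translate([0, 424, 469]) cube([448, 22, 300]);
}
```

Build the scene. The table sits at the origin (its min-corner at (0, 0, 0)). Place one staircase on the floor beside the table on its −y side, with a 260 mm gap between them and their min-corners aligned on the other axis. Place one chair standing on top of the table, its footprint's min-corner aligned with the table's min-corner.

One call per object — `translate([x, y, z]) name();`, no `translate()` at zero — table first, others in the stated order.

table();
translate([0, -2199, 0]) staircase();
translate([0, 0, 739]) chair();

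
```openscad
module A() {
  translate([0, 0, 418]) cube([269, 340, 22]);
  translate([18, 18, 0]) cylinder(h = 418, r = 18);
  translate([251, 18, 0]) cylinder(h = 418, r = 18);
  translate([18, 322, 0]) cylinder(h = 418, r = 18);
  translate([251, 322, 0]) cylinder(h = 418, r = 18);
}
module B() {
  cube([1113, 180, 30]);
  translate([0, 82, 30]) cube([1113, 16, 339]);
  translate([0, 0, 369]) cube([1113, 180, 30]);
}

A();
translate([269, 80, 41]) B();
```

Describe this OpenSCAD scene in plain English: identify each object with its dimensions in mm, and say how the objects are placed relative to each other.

A is a four-legged stool. The seat is a 269×340×22 mm slab whose top surface is at z = 440 mm; four round legs, each 36 mm in diameter, run from the floor (z = 0) to the underside of the seat, each leg's axis is inset half a diameter from the nearest pair of seat edges (so the leg's bounding box is flush with the corner).

B is an I-beam lying along x, 1113 mm long. Overall section height 399 mm. Two flanges 180 mm wide (y) and 30 mm thick, one on the floor and one at the top; a web 16 mm thick runs between them, centred on the flange width.

The I-beam is beside the stool with their tops flush at z = 440.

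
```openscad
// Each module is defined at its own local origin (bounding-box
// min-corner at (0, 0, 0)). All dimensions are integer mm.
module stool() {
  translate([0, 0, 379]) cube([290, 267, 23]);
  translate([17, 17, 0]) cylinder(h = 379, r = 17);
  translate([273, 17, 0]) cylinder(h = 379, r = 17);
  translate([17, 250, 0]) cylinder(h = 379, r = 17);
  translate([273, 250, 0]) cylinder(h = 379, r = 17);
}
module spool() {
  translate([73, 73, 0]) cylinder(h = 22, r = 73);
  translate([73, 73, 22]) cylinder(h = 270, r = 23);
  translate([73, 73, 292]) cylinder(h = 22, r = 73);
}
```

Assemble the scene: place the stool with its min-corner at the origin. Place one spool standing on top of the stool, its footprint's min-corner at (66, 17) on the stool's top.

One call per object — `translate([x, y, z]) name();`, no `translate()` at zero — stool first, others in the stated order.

stool();
translate([66, 17, 402]) spool();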